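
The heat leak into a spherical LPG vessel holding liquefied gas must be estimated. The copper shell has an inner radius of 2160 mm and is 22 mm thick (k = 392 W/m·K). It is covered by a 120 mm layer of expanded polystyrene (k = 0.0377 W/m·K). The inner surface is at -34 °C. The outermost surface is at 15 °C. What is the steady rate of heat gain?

Each spherical layer contributes R = (1/r_i − 1/r_o)/(4πk):
R_copper shell = (1/2.16 − 1/2.182)/(4π×392) = 9.476×10^-7 K/W
R_expanded polystyrene = (1/2.182 − 1/2.302)/(4π×0.0377) = 0.05043 K/W
R_total = 0.05043 K/W
Q = ΔT/R_total = 49/0.05043

Q ≈ 972 W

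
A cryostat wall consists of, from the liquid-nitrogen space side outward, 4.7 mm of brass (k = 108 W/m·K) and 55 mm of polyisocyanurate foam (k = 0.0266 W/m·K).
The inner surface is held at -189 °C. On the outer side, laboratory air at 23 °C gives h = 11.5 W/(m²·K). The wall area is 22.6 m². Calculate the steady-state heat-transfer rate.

Thermal resistances in series:
R_brass = L/(kA) = 0.0047/(108×22.6) = 1.926×10^-6 K/W
R_polyisocyanurate foam = L/(kA) = 0.055/(0.0266×22.6) = 0.09149 K/W
R_outer film = 1/(h_o·A) = 1/(11.5×22.6) = 0.003848 K/W
R_total = 0.09534 K/W
Q = ΔT / R_total = 212 / 0.09534

Q ≈ 2220 W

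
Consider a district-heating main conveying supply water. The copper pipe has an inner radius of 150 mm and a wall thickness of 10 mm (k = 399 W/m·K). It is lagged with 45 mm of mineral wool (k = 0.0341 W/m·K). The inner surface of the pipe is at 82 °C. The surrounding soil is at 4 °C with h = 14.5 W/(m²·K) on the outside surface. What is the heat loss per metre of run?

q′ ≈ 64.4 W/m

Per-layer cylindrical resistances, series-summed:
R_copper pipe wall = ln(160/150)/(2π×399×1) = 2.574×10^-5 K/W
R_mineral wool = ln(205/160)/(2π×0.0341×1) = 1.157 K/W
R_outer film = 1/(h_o·2πr_oL) = 1/(14.5×2π×0.205×1) = 0.05354 K/W
R_total = 1.21 K/W
Q = ΔT/R_total = 78/1.21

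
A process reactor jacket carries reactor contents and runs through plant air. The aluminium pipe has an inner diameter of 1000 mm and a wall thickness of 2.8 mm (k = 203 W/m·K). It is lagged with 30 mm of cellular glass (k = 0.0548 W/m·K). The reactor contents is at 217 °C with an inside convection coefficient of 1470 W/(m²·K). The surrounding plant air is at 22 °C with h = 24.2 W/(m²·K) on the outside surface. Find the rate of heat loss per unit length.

Cylindrical conduction, so R = ln(r₂/r₁)/(2πkL) per layer, in series:
R_inner film = 1/(h_i·2πr₁L) = 1/(1470×2π×0.5×1) = 2.165×10^-4 K/W
R_aluminium pipe wall = ln(502.8/500)/(2π×203×1) = 4.378×10^-6 K/W
R_cellular glass = ln(532.8/502.8)/(2π×0.0548×1) = 0.1683 K/W
R_outer film = 1/(h_o·2πr_oL) = 1/(24.2×2π×0.5328×1) = 0.01234 K/W
R_total = 0.1809 K/W
Q = ΔT/R_total = 195/0.1809

q′ ≈ 1080 W/m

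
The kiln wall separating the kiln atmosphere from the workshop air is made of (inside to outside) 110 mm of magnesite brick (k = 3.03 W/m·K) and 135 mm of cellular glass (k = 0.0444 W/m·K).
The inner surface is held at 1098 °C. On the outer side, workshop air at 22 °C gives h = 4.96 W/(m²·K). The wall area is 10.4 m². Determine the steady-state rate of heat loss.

Using the resistance-network approach (series):
R_magnesite brick = L/(kA) = 0.11/(3.03×10.4) = 0.003491 K/W
R_cellular glass = L/(kA) = 0.135/(0.0444×10.4) = 0.2924 K/W
R_outer film = 1/(h_o·A) = 1/(4.96×10.4) = 0.01939 K/W
R_total = 0.3152 K/W
Q = ΔT / R_total = 1076 / 0.3152

Q ≈ 3410 W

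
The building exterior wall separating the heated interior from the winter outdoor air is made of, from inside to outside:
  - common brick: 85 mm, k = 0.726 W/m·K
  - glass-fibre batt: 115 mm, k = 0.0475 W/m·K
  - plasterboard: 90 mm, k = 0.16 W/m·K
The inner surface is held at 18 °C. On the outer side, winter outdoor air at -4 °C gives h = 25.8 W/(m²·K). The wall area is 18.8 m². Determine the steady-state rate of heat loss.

Q ≈ 132 W

Thermal resistances in series:
R_common brick = L/(kA) = 0.085/(0.726×18.8) = 0.006228 K/W
R_glass-fibre batt = L/(kA) = 0.115/(0.0475×18.8) = 0.1288 K/W
R_plasterboard = L/(kA) = 0.09/(0.16×18.8) = 0.02992 K/W
R_outer film = 1/(h_o·A) = 1/(25.8×18.8) = 0.002062 K/W
R_total = 0.167 K/W
Q = ΔT / R_total = 22 / 0.167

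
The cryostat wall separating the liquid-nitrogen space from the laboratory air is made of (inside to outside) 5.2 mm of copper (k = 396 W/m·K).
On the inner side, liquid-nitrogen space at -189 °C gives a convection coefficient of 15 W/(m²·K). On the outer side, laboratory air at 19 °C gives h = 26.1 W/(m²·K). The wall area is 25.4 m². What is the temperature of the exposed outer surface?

Series thermal resistances:
R_inner film = 1/(h_i·A) = 1/(15×25.4) = 0.002625 K/W
R_copper = L/(kA) = 0.0052/(396×25.4) = 5.17×10^-7 K/W
R_outer film = 1/(h_o·A) = 1/(26.1×25.4) = 0.001508 K/W
R_total = 0.004134 K/W;  Q = ΔT/R_total = 208/0.004134 = 50320 W
T_interface = T_inner + Q·ΣR(inner→interface) = -189 + 50300×0.002625

T ≈ -56.9 °C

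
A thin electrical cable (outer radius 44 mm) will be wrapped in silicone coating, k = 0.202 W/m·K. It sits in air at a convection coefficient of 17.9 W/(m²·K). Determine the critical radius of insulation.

For a cylinder r_cr = k/h = 0.202/17.9
r_cr = 11.3 mm; since the bare radius (44 mm) is above r_cr, any added insulation will reduce heat loss.

r_cr ≈ 11.3 mm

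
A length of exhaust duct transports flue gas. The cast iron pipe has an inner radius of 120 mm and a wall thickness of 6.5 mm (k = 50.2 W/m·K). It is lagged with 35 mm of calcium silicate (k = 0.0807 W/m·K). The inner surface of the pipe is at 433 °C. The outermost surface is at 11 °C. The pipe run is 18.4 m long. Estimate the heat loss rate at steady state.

Q ≈ 16100 W

Radial resistances (cylindrical: R_cond = ln(r_o/r_i)/(2πkL), R_conv = 1/(h·2πrL)):
R_cast iron pipe wall = ln(126.5/120)/(2π×50.2×18.4) = 9.089×10^-6 K/W
R_calcium silicate = ln(161.5/126.5)/(2π×0.0807×18.4) = 0.02618 K/W
R_total = 0.02619 K/W
Q = ΔT/R_total = 422/0.02619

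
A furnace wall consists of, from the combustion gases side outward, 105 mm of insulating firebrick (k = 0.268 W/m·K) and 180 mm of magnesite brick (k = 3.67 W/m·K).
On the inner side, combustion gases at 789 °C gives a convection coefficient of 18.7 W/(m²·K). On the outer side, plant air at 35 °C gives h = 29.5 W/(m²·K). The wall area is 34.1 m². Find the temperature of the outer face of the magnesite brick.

Model the wall as resistances in series:
R_inner film = 1/(h_i·A) = 1/(18.7×34.1) = 0.001568 K/W
R_insulating firebrick = L/(kA) = 0.105/(0.268×34.1) = 0.01149 K/W
R_magnesite brick = L/(kA) = 0.18/(3.67×34.1) = 0.001438 K/W
R_outer film = 1/(h_o·A) = 1/(29.5×34.1) = 9.941×10^-4 K/W
R_total = 0.01549 K/W;  Q = ΔT/R_total = 754/0.01549 = 48680 W
T_interface = T_inner − Q·ΣR(inner→interface) = 789 − 48700×0.0145

T ≈ 83.4 °C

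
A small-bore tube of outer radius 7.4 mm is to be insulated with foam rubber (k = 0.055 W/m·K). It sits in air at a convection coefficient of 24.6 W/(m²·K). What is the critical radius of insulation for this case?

For a cylinder r_cr = k/h = 0.055/24.6
r_cr = 2.24 mm; since the bare radius (7.4 mm) is above r_cr, any added insulation will reduce heat loss.

r_cr ≈ 2.24 mm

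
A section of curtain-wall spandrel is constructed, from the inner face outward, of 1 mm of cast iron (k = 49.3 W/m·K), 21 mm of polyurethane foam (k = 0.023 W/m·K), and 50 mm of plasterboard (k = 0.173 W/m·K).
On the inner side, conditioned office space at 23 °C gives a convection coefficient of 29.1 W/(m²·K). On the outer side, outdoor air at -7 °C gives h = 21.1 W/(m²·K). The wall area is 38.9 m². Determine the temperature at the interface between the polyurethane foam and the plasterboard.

Series thermal resistances:
R_inner film = 1/(h_i·A) = 1/(29.1×38.9) = 8.834×10^-4 K/W
R_cast iron = L/(kA) = 0.001/(49.3×38.9) = 5.214×10^-7 K/W
R_polyurethane foam = L/(kA) = 0.021/(0.023×38.9) = 0.02347 K/W
R_plasterboard = L/(kA) = 0.05/(0.173×38.9) = 0.00743 K/W
R_outer film = 1/(h_o·A) = 1/(21.1×38.9) = 0.001218 K/W
R_total = 0.033 K/W;  Q = ΔT/R_total = 30/0.033 = 909 W
T_interface = T_inner − Q·ΣR(inner→interface) = 23 − 909×0.02436

T ≈ 0.861 °C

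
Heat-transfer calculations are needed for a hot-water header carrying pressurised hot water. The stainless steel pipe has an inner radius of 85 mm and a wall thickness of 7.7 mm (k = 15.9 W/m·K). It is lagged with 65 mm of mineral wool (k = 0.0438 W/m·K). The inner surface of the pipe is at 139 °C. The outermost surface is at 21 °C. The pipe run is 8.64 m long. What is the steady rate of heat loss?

Treating each annulus and film as a series resistance:
R_stainless steel pipe wall = ln(92.7/85)/(2π×15.9×8.64) = 1.005×10^-4 K/W
R_mineral wool = ln(157.7/92.7)/(2π×0.0438×8.64) = 0.2235 K/W
R_total = 0.2236 K/W
Q = ΔT/R_total = 118/0.2236

Q ≈ 528 W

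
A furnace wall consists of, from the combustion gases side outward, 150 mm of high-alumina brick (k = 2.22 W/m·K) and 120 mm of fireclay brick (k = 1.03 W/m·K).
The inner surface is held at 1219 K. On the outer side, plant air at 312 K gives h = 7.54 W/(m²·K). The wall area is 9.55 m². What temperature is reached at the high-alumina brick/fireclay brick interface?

Treating each layer as a thermal resistance in series:
R_high-alumina brick = L/(kA) = 0.15/(2.22×9.55) = 0.007075 K/W
R_fireclay brick = L/(kA) = 0.12/(1.03×9.55) = 0.0122 K/W
R_outer film = 1/(h_o·A) = 1/(7.54×9.55) = 0.01389 K/W
R_total = 0.03316 K/W;  Q = ΔT/R_total = 907/0.03316 = 27350 W
T_interface = T_inner − Q·ΣR(inner→interface) = 1219 − 27400×0.007075

T ≈ 1030 K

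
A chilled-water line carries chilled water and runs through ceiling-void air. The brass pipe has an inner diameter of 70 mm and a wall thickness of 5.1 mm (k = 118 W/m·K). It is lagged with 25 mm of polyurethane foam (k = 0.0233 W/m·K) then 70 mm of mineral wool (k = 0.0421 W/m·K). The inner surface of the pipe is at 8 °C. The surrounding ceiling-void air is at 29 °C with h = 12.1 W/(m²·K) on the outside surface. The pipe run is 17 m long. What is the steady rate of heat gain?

Treating each annulus and film as a series resistance:
R_brass pipe wall = ln(40.1/35)/(2π×118×17) = 1.079×10^-5 K/W
R_polyurethane foam = ln(65.1/40.1)/(2π×0.0233×17) = 0.1947 K/W
R_mineral wool = ln(135.1/65.1)/(2π×0.0421×17) = 0.1624 K/W
R_outer film = 1/(h_o·2πr_oL) = 1/(12.1×2π×0.1351×17) = 0.005727 K/W
R_total = 0.3628 K/W
Q = ΔT/R_total = 21/0.3628

Q ≈ 57.9 W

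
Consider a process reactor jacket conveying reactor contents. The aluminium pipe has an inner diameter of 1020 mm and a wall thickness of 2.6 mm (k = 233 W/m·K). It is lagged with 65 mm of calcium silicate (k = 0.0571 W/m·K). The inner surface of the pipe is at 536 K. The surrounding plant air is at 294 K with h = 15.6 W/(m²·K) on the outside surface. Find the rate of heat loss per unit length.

q′ ≈ 691 W/m

Treating each annulus and film as a series resistance:
R_aluminium pipe wall = ln(512.6/510)/(2π×233×1) = 3.473×10^-6 K/W
R_calcium silicate = ln(577.6/512.6)/(2π×0.0571×1) = 0.3328 K/W
R_outer film = 1/(h_o·2πr_oL) = 1/(15.6×2π×0.5776×1) = 0.01766 K/W
R_total = 0.3504 K/W
Q = ΔT/R_total = 242/0.3504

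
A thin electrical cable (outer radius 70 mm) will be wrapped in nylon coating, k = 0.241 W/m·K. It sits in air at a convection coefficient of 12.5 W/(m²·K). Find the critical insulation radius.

For a cylinder r_cr = k/h = 0.241/12.5
r_cr = 19.3 mm; since the bare radius (70 mm) is above r_cr, any added insulation will reduce heat loss.

r_cr ≈ 19.3 mm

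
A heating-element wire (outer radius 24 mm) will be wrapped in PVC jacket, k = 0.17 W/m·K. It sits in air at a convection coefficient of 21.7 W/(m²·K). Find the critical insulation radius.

r_cr ≈ 7.83 mm

For a cylinder r_cr = k/h = 0.17/21.7
r_cr = 7.83 mm; since the bare radius (24 mm) is above r_cr, any added insulation will reduce heat loss.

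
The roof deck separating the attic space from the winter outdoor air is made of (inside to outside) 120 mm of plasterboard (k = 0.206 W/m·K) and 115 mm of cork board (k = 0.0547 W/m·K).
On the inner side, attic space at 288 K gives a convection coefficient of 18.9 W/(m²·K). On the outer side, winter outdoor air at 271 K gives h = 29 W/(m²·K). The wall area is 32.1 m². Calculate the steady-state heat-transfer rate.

Thermal resistances in series:
R_inner film = 1/(h_i·A) = 1/(18.9×32.1) = 0.001648 K/W
R_plasterboard = L/(kA) = 0.12/(0.206×32.1) = 0.01815 K/W
R_cork board = L/(kA) = 0.115/(0.0547×32.1) = 0.06549 K/W
R_outer film = 1/(h_o·A) = 1/(29×32.1) = 0.001074 K/W
R_total = 0.08636 K/W
Q = ΔT / R_total = 17 / 0.08636

Q ≈ 197 W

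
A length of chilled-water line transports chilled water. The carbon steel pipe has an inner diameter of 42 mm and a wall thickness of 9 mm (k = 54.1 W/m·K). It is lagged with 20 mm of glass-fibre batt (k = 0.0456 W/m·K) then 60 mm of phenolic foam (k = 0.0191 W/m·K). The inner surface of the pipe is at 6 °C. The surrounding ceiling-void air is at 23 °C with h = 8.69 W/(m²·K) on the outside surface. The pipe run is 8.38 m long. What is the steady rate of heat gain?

Q ≈ 16.7 W

Cylindrical conduction, so R = ln(r₂/r₁)/(2πkL) per layer, in series:
R_carbon steel pipe wall = ln(30/21)/(2π×54.1×8.38) = 1.252×10^-4 K/W
R_glass-fibre batt = ln(50/30)/(2π×0.0456×8.38) = 0.2128 K/W
R_phenolic foam = ln(110/50)/(2π×0.0191×8.38) = 0.784 K/W
R_outer film = 1/(h_o·2πr_oL) = 1/(8.69×2π×0.11×8.38) = 0.01987 K/W
R_total = 1.017 K/W
Q = ΔT/R_total = 17/1.017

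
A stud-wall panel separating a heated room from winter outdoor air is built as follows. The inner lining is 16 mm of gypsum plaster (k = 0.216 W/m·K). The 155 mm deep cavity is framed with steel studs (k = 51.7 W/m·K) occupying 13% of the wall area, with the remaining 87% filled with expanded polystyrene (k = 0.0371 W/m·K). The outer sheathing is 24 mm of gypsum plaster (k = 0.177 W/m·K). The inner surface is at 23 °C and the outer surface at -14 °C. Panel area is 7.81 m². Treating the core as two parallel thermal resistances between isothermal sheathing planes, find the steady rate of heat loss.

Sheathing layers in series; stud and cavity paths in parallel between them.
R_inner = 0.016/(0.216×7.81) = 0.009485 K/W
R_stud  = 0.155/(51.7×0.13×7.81) = 0.002953 K/W
R_cav   = 0.155/(0.0371×0.87×7.81) = 0.6149 K/W
1/R_core = 1/R_stud + 1/R_cav → R_core = 0.002939 K/W
R_outer = 0.024/(0.177×7.81) = 0.01736 K/W
R_total = 0.02978 K/W
Q = ΔT/R_total = 37/0.02978

Q ≈ 1240 W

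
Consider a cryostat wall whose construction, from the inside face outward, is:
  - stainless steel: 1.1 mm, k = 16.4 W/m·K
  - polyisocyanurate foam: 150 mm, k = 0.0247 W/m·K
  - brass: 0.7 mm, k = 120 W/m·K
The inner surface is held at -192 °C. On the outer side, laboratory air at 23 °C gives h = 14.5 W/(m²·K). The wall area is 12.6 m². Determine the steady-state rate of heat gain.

Q ≈ 441 W

Using the resistance-network approach (series):
R_stainless steel = L/(kA) = 0.0011/(16.4×12.6) = 5.323×10^-6 K/W
R_polyisocyanurate foam = L/(kA) = 0.15/(0.0247×12.6) = 0.482 K/W
R_brass = L/(kA) = 0.0007/(120×12.6) = 4.63×10^-7 K/W
R_outer film = 1/(h_o·A) = 1/(14.5×12.6) = 0.005473 K/W
R_total = 0.4875 K/W
Q = ΔT / R_total = 215 / 0.4875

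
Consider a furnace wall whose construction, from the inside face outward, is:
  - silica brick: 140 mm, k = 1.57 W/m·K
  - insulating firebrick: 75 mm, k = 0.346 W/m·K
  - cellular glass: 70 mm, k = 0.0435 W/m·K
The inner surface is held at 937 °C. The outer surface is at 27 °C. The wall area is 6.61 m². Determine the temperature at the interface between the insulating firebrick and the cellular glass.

Series thermal resistances:
R_silica brick = L/(kA) = 0.14/(1.57×6.61) = 0.01349 K/W
R_insulating firebrick = L/(kA) = 0.075/(0.346×6.61) = 0.03279 K/W
R_cellular glass = L/(kA) = 0.07/(0.0435×6.61) = 0.2434 K/W
R_total = 0.2897 K/W;  Q = ΔT/R_total = 910/0.2897 = 3141 W
T_interface = T_inner − Q·ΣR(inner→interface) = 937 − 3140×0.04628

T ≈ 792 °C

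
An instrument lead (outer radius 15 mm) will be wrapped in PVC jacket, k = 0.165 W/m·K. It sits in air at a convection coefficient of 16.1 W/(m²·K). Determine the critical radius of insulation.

For a cylinder r_cr = k/h = 0.165/16.1
r_cr = 10.2 mm; since the bare radius (15 mm) is above r_cr, any added insulation will reduce heat loss.

r_cr ≈ 10.2 mm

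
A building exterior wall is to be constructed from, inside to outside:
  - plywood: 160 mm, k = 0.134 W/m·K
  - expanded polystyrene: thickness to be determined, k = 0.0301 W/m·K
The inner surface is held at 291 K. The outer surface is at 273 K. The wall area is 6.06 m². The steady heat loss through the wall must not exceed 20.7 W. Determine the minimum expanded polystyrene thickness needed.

L ≈ 123 mm

Model the wall as resistances in series:
R_plywood = L/(kA) = 0.16/(0.134×6.06) = 0.197 K/W
Sum of the known resistances R_other = 0.197 K/W
Required total resistance R_tot = ΔT/Q_allow = 18/20.7 = 0.8696 K/W
R_expanded polystyrene = R_tot − R_other = 0.6725 K/W
L = R·k·A = 0.6725×0.0301×6.06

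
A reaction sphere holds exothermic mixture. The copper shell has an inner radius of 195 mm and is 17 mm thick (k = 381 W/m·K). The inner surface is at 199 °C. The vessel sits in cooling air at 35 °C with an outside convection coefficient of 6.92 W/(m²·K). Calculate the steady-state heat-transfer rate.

Q ≈ 641 W

Spherical conduction: R = (1/r_in − 1/r_out)/(4πk) per layer; series-sum.
R_copper shell = (1/0.195 − 1/0.212)/(4π×381) = 8.589×10^-5 K/W
R_outer film = 1/(h·4πr_o²) = 1/(6.92×4π×0.212²) = 0.2559 K/W
R_total = 0.256 K/W
Q = ΔT/R_total = 164/0.256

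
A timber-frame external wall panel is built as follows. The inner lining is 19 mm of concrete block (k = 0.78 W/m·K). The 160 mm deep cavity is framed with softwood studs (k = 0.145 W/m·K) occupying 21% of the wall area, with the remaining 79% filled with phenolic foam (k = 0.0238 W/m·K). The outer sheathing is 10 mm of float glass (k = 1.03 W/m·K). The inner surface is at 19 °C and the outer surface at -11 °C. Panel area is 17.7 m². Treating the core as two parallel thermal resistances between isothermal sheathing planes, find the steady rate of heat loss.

Q ≈ 162 W

Sheathing layers in series; stud and cavity paths in parallel between them.
R_inner = 0.019/(0.78×17.7) = 0.001376 K/W
R_stud  = 0.16/(0.145×0.21×17.7) = 0.2969 K/W
R_cav   = 0.16/(0.0238×0.79×17.7) = 0.4808 K/W
1/R_core = 1/R_stud + 1/R_cav → R_core = 0.1835 K/W
R_outer = 0.01/(1.03×17.7) = 5.485×10^-4 K/W
R_total = 0.1855 K/W
Q = ΔT/R_total = 30/0.1855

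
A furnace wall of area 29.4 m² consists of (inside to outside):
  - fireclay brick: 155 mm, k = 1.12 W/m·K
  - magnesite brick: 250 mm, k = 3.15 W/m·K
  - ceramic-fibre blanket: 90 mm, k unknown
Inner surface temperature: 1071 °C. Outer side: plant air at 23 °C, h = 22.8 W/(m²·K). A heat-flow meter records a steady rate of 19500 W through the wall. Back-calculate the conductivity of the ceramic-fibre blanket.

Series thermal resistances:
R_fireclay brick = L/(kA) = 0.155/(1.12×29.4) = 0.004707 K/W
R_magnesite brick = L/(kA) = 0.25/(3.15×29.4) = 0.002699 K/W
R_outer film = 1/(h_o·A) = 1/(22.8×29.4) = 0.001492 K/W
Sum of known resistances R_other = 0.008899 K/W
Total R = ΔT/Q = 1048/19500 = 0.05374 K/W
R_ceramic-fibre blanket = R_total − R_other = 0.04485 K/W
k = L/(R·A) = 0.09/(0.04485×29.4)

k ≈ 0.0683 W/(m·K)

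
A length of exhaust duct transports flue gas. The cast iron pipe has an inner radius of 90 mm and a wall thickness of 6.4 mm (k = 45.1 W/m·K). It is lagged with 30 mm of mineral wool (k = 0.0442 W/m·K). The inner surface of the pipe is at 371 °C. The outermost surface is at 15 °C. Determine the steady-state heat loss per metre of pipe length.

q′ ≈ 365 W/m

For a radial system each layer contributes R = ln(r_out/r_in)/(2πkL); films add R = 1/(hA).
R_cast iron pipe wall = ln(96.4/90)/(2π×45.1×1) = 2.424×10^-4 K/W
R_mineral wool = ln(126.4/96.4)/(2π×0.0442×1) = 0.9756 K/W
R_total = 0.9759 K/W
Q = ΔT/R_total = 356/0.9759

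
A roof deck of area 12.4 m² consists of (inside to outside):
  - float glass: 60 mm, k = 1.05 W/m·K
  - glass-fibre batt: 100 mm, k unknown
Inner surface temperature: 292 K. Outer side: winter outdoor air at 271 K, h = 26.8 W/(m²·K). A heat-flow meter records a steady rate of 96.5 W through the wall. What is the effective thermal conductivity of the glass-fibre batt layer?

Model the wall as resistances in series:
R_float glass = L/(kA) = 0.06/(1.05×12.4) = 0.004608 K/W
R_outer film = 1/(h_o·A) = 1/(26.8×12.4) = 0.003009 K/W
Sum of known resistances R_other = 0.007617 K/W
Total R = ΔT/Q = 21/96.5 = 0.2176 K/W
R_glass-fibre batt = R_total − R_other = 0.21 K/W
k = L/(R·A) = 0.1/(0.21×12.4)

k ≈ 0.0384 W/(m·K)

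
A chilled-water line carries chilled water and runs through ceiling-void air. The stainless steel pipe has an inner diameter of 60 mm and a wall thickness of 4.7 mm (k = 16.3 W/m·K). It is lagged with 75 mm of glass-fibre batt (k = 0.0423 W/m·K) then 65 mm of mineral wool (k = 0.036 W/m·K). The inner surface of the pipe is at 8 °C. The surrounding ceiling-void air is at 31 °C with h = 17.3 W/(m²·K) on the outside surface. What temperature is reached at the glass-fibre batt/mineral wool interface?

T ≈ 23.5 °C

Radial resistances (cylindrical: R_cond = ln(r_o/r_i)/(2πkL), R_conv = 1/(h·2πrL)):
R_stainless steel pipe wall = ln(34.7/30)/(2π×16.3×1) = 0.001421 K/W
R_glass-fibre batt = ln(109.7/34.7)/(2π×0.0423×1) = 4.331 K/W
R_mineral wool = ln(174.7/109.7)/(2π×0.036×1) = 2.057 K/W
R_outer film = 1/(h_o·2πr_oL) = 1/(17.3×2π×0.1747×1) = 0.05266 K/W
R_total = 6.442 K/W
Q = ΔT/R_total = 23/6.442
Q = 3.57 W/m
T_interface = T_inner + Q·ΣR(inner→interface) = 8 + 3.57×4.332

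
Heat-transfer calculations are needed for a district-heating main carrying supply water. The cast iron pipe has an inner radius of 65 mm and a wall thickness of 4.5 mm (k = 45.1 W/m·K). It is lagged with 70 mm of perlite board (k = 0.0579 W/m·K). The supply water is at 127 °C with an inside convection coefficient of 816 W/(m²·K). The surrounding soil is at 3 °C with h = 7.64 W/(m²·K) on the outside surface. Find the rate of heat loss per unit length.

q′ ≈ 60 W/m

Cylindrical conduction, so R = ln(r₂/r₁)/(2πkL) per layer, in series:
R_inner film = 1/(h_i·2πr₁L) = 1/(816×2π×0.065×1) = 0.003001 K/W
R_cast iron pipe wall = ln(69.5/65)/(2π×45.1×1) = 2.362×10^-4 K/W
R_perlite board = ln(139.5/69.5)/(2π×0.0579×1) = 1.915 K/W
R_outer film = 1/(h_o·2πr_oL) = 1/(7.64×2π×0.1395×1) = 0.1493 K/W
R_total = 2.068 K/W
Q = ΔT/R_total = 124/2.068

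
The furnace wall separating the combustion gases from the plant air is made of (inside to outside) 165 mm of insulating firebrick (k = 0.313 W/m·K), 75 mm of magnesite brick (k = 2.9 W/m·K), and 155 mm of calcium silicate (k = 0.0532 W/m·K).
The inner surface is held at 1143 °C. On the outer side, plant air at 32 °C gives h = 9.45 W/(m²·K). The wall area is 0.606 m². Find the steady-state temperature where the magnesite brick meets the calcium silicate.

T ≈ 971 °C

Model the wall as resistances in series:
R_insulating firebrick = L/(kA) = 0.165/(0.313×0.606) = 0.8699 K/W
R_magnesite brick = L/(kA) = 0.075/(2.9×0.606) = 0.04268 K/W
R_calcium silicate = L/(kA) = 0.155/(0.0532×0.606) = 4.808 K/W
R_outer film = 1/(h_o·A) = 1/(9.45×0.606) = 0.1746 K/W
R_total = 5.895 K/W;  Q = ΔT/R_total = 1111/5.895 = 188.5 W
T_interface = T_inner − Q·ΣR(inner→interface) = 1143 − 188×0.9126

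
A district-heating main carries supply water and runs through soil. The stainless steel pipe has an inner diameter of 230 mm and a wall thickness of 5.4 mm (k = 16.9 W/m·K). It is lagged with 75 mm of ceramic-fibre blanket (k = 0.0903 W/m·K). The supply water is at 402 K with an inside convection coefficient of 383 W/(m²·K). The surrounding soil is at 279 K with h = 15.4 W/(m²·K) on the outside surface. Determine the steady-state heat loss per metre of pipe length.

q′ ≈ 135 W/m

For a radial system each layer contributes R = ln(r_out/r_in)/(2πkL); films add R = 1/(hA).
R_inner film = 1/(h_i·2πr₁L) = 1/(383×2π×0.115×1) = 0.003613 K/W
R_stainless steel pipe wall = ln(120.4/115)/(2π×16.9×1) = 4.321×10^-4 K/W
R_ceramic-fibre blanket = ln(195.4/120.4)/(2π×0.0903×1) = 0.8535 K/W
R_outer film = 1/(h_o·2πr_oL) = 1/(15.4×2π×0.1954×1) = 0.05289 K/W
R_total = 0.9104 K/W
Q = ΔT/R_total = 123/0.9104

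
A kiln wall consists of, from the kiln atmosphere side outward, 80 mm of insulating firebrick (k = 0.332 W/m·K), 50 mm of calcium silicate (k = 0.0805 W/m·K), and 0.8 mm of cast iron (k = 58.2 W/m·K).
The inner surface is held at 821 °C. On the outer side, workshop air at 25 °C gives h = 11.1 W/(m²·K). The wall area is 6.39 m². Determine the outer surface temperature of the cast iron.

Treating each layer as a thermal resistance in series:
R_insulating firebrick = L/(kA) = 0.08/(0.332×6.39) = 0.03771 K/W
R_calcium silicate = L/(kA) = 0.05/(0.0805×6.39) = 0.0972 K/W
R_cast iron = L/(kA) = 0.0008/(58.2×6.39) = 2.151×10^-6 K/W
R_outer film = 1/(h_o·A) = 1/(11.1×6.39) = 0.0141 K/W
R_total = 0.149 K/W;  Q = ΔT/R_total = 796/0.149 = 5342 W
T_interface = T_inner − Q·ΣR(inner→interface) = 821 − 5340×0.1349

T ≈ 100 °C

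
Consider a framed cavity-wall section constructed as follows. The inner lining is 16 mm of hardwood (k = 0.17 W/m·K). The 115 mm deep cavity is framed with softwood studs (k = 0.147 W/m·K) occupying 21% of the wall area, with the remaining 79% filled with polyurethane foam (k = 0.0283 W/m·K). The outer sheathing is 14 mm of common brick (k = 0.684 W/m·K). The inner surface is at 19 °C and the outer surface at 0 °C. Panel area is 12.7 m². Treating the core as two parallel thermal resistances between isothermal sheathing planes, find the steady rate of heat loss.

Sheathing layers in series; stud and cavity paths in parallel between them.
R_inner = 0.016/(0.17×12.7) = 0.007411 K/W
R_stud  = 0.115/(0.147×0.21×12.7) = 0.2933 K/W
R_cav   = 0.115/(0.0283×0.79×12.7) = 0.405 K/W
1/R_core = 1/R_stud + 1/R_cav → R_core = 0.1701 K/W
R_outer = 0.014/(0.684×12.7) = 0.001612 K/W
R_total = 0.1791 K/W
Q = ΔT/R_total = 19/0.1791

Q ≈ 106 W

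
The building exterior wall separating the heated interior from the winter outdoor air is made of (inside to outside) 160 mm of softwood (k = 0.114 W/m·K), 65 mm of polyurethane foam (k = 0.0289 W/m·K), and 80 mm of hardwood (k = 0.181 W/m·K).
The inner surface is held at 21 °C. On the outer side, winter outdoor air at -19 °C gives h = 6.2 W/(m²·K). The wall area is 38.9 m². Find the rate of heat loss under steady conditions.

Q ≈ 366 W

Thermal resistances in series:
R_softwood = L/(kA) = 0.16/(0.114×38.9) = 0.03608 K/W
R_polyurethane foam = L/(kA) = 0.065/(0.0289×38.9) = 0.05782 K/W
R_hardwood = L/(kA) = 0.08/(0.181×38.9) = 0.01136 K/W
R_outer film = 1/(h_o·A) = 1/(6.2×38.9) = 0.004146 K/W
R_total = 0.1094 K/W
Q = ΔT / R_total = 40 / 0.1094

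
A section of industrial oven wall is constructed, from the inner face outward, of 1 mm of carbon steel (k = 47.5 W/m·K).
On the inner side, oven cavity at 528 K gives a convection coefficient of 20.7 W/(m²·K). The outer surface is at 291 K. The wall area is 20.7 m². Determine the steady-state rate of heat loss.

Q ≈ 102000 W

Using the resistance-network approach (series):
R_inner film = 1/(h_i·A) = 1/(20.7×20.7) = 0.002334 K/W
R_carbon steel = L/(kA) = 0.001/(47.5×20.7) = 1.017×10^-6 K/W
R_total = 0.002335 K/W
Q = ΔT / R_total = 237 / 0.002335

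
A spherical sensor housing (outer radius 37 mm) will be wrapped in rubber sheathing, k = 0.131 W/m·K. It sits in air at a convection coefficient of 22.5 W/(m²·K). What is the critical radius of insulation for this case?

r_cr ≈ 11.6 mm

For a sphere r_cr = 2k/h = 2×0.131/22.5
r_cr = 11.6 mm; since the bare radius (37 mm) is above r_cr, any added insulation will reduce heat loss.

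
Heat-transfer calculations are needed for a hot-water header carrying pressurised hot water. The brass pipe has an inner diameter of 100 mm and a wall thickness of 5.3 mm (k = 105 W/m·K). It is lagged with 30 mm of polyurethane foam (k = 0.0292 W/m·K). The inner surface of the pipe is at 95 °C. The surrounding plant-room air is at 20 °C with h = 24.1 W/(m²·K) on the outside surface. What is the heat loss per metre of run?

Treating each annulus and film as a series resistance:
R_brass pipe wall = ln(55.3/50)/(2π×105×1) = 1.527×10^-4 K/W
R_polyurethane foam = ln(85.3/55.3)/(2π×0.0292×1) = 2.362 K/W
R_outer film = 1/(h_o·2πr_oL) = 1/(24.1×2π×0.0853×1) = 0.07742 K/W
R_total = 2.44 K/W
Q = ΔT/R_total = 75/2.44

q′ ≈ 30.7 W/m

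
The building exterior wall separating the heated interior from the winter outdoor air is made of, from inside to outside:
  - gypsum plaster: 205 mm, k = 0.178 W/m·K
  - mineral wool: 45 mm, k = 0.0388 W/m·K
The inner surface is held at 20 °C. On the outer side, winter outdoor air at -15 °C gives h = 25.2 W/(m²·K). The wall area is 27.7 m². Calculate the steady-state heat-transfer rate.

Using the resistance-network approach (series):
R_gypsum plaster = L/(kA) = 0.205/(0.178×27.7) = 0.04158 K/W
R_mineral wool = L/(kA) = 0.045/(0.0388×27.7) = 0.04187 K/W
R_outer film = 1/(h_o·A) = 1/(25.2×27.7) = 0.001433 K/W
R_total = 0.08488 K/W
Q = ΔT / R_total = 35 / 0.08488

Q ≈ 412 W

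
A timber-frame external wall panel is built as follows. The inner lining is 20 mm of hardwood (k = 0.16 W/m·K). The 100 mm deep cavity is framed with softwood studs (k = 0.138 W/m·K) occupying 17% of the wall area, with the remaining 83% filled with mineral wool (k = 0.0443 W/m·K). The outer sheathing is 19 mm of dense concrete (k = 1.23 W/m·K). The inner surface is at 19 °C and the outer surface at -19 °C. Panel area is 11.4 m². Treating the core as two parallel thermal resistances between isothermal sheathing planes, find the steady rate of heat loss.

Q ≈ 241 W

Sheathing layers in series; stud and cavity paths in parallel between them.
R_inner = 0.02/(0.16×11.4) = 0.01096 K/W
R_stud  = 0.1/(0.138×0.17×11.4) = 0.3739 K/W
R_cav   = 0.1/(0.0443×0.83×11.4) = 0.2386 K/W
1/R_core = 1/R_stud + 1/R_cav → R_core = 0.1456 K/W
R_outer = 0.019/(1.23×11.4) = 0.001355 K/W
R_total = 0.158 K/W
Q = ΔT/R_total = 38/0.158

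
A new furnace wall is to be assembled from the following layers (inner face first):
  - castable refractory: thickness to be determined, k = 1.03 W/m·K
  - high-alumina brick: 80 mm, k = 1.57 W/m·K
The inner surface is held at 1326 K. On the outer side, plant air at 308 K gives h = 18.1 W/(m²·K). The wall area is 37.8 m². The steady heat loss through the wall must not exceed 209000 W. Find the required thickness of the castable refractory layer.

L ≈ 80.3 mm

Series thermal resistances:
R_high-alumina brick = L/(kA) = 0.08/(1.57×37.8) = 0.001348 K/W
R_outer film = 1/(h_o·A) = 1/(18.1×37.8) = 0.001462 K/W
Sum of the known resistances R_other = 0.00281 K/W
Required total resistance R_tot = ΔT/Q_allow = 1018/209000 = 0.004871 K/W
R_castable refractory = R_tot − R_other = 0.002061 K/W
L = R·k·A = 0.002061×1.03×37.8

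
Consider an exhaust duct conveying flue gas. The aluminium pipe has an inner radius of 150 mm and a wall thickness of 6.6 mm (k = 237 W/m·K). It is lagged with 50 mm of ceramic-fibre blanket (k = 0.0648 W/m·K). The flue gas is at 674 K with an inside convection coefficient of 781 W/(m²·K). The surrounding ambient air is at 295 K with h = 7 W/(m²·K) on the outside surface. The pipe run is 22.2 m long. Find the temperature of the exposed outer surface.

T ≈ 348 K

Cylindrical conduction, so R = ln(r₂/r₁)/(2πkL) per layer, in series:
R_inner film = 1/(h_i·2πr₁L) = 1/(781×2π×0.15×22.2) = 6.12×10^-5 K/W
R_aluminium pipe wall = ln(156.6/150)/(2π×237×22.2) = 1.303×10^-6 K/W
R_ceramic-fibre blanket = ln(206.6/156.6)/(2π×0.0648×22.2) = 0.03066 K/W
R_outer film = 1/(h_o·2πr_oL) = 1/(7×2π×0.2066×22.2) = 0.004957 K/W
R_total = 0.03568 K/W
Q = ΔT/R_total = 379/0.03568
Q = 10600 W
T_interface = T_inner − Q·ΣR(inner→interface) = 674 − 10600×0.03072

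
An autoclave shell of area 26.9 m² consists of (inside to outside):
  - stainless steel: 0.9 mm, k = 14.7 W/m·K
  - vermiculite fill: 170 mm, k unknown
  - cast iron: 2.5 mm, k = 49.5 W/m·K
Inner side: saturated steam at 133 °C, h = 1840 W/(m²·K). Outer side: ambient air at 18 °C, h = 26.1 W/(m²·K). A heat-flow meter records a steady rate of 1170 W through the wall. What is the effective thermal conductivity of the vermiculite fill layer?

k ≈ 0.0653 W/(m·K)

Thermal resistances in series:
R_inner film = 1/(h_i·A) = 1/(1840×26.9) = 2.02×10^-5 K/W
R_stainless steel = L/(kA) = 0.0009/(14.7×26.9) = 2.276×10^-6 K/W
R_cast iron = L/(kA) = 0.0025/(49.5×26.9) = 1.878×10^-6 K/W
R_outer film = 1/(h_o·A) = 1/(26.1×26.9) = 0.001424 K/W
Sum of known resistances R_other = 0.001449 K/W
Total R = ΔT/Q = 115/1170 = 0.09829 K/W
R_vermiculite fill = R_total − R_other = 0.09684 K/W
k = L/(R·A) = 0.17/(0.09684×26.9)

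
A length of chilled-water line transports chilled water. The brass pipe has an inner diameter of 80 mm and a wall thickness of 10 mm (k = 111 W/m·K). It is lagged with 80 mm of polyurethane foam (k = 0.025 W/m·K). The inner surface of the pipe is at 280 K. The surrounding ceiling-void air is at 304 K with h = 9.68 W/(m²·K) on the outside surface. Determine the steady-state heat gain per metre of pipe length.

q′ ≈ 3.86 W/m

For a radial system each layer contributes R = ln(r_out/r_in)/(2πkL); films add R = 1/(hA).
R_brass pipe wall = ln(50/40)/(2π×111×1) = 3.199×10^-4 K/W
R_polyurethane foam = ln(130/50)/(2π×0.025×1) = 6.083 K/W
R_outer film = 1/(h_o·2πr_oL) = 1/(9.68×2π×0.13×1) = 0.1265 K/W
R_total = 6.21 K/W
Q = ΔT/R_total = 24/6.21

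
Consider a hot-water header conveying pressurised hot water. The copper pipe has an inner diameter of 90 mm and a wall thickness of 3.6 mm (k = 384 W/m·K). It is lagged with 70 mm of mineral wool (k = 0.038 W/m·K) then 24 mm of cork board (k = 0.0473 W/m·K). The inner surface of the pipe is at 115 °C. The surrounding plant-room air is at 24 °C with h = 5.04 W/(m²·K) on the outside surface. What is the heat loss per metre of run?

q′ ≈ 19.9 W/m

Treating each annulus and film as a series resistance:
R_copper pipe wall = ln(48.6/45)/(2π×384×1) = 3.19×10^-5 K/W
R_mineral wool = ln(118.6/48.6)/(2π×0.038×1) = 3.737 K/W
R_cork board = ln(142.6/118.6)/(2π×0.0473×1) = 0.6201 K/W
R_outer film = 1/(h_o·2πr_oL) = 1/(5.04×2π×0.1426×1) = 0.2214 K/W
R_total = 4.578 K/W
Q = ΔT/R_total = 91/4.578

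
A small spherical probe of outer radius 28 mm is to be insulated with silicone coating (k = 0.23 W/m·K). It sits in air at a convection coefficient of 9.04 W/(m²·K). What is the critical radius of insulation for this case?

For a sphere r_cr = 2k/h = 2×0.23/9.04
r_cr = 50.9 mm; since the bare radius (28 mm) is below r_cr, adding a thin layer of insulation will *increase* heat loss.

r_cr ≈ 50.9 mm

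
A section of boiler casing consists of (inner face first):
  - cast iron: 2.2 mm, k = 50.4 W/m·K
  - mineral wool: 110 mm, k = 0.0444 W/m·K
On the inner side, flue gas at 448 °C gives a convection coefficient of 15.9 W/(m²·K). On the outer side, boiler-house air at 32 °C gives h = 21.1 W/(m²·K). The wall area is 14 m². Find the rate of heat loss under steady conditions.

Q ≈ 2250 W

Series thermal resistances:
R_inner film = 1/(h_i·A) = 1/(15.9×14) = 0.004492 K/W
R_cast iron = L/(kA) = 0.0022/(50.4×14) = 3.118×10^-6 K/W
R_mineral wool = L/(kA) = 0.11/(0.0444×14) = 0.177 K/W
R_outer film = 1/(h_o·A) = 1/(21.1×14) = 0.003385 K/W
R_total = 0.1848 K/W
Q = ΔT / R_total = 416 / 0.1848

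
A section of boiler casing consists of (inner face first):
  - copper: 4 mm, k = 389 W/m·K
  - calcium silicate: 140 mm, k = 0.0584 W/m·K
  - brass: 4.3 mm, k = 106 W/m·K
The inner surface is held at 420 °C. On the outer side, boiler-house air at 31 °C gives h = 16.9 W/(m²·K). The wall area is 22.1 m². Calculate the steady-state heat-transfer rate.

Q ≈ 3500 W

Using the resistance-network approach (series):
R_copper = L/(kA) = 0.004/(389×22.1) = 4.653×10^-7 K/W
R_calcium silicate = L/(kA) = 0.14/(0.0584×22.1) = 0.1085 K/W
R_brass = L/(kA) = 0.0043/(106×22.1) = 1.836×10^-6 K/W
R_outer film = 1/(h_o·A) = 1/(16.9×22.1) = 0.002677 K/W
R_total = 0.1112 K/W
Q = ΔT / R_total = 389 / 0.1112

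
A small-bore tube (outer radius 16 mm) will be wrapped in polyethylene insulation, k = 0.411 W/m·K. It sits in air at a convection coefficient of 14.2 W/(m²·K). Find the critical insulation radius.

For a cylinder r_cr = k/h = 0.411/14.2
r_cr = 28.9 mm; since the bare radius (16 mm) is below r_cr, adding a thin layer of insulation will *increase* heat loss.

r_cr ≈ 28.9 mm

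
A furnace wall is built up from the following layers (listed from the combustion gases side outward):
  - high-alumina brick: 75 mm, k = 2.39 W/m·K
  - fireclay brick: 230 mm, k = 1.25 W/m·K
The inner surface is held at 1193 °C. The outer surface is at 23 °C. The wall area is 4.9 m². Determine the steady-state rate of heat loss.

Series thermal resistances:
R_high-alumina brick = L/(kA) = 0.075/(2.39×4.9) = 0.006404 K/W
R_fireclay brick = L/(kA) = 0.23/(1.25×4.9) = 0.03755 K/W
R_total = 0.04396 K/W
Q = ΔT / R_total = 1170 / 0.04396

Q ≈ 26600 W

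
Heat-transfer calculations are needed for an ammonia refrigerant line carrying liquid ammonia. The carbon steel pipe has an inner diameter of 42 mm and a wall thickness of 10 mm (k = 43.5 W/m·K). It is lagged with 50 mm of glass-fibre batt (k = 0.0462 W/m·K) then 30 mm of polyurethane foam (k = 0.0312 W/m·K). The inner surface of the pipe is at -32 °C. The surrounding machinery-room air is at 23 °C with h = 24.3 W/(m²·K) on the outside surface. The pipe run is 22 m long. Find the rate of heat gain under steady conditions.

Q ≈ 243 W

Per-layer cylindrical resistances, series-summed:
R_carbon steel pipe wall = ln(31/21)/(2π×43.5×22) = 6.477×10^-5 K/W
R_glass-fibre batt = ln(81/31)/(2π×0.0462×22) = 0.1504 K/W
R_polyurethane foam = ln(111/81)/(2π×0.0312×22) = 0.07306 K/W
R_outer film = 1/(h_o·2πr_oL) = 1/(24.3×2π×0.111×22) = 0.002682 K/W
R_total = 0.2262 K/W
Q = ΔT/R_total = 55/0.2262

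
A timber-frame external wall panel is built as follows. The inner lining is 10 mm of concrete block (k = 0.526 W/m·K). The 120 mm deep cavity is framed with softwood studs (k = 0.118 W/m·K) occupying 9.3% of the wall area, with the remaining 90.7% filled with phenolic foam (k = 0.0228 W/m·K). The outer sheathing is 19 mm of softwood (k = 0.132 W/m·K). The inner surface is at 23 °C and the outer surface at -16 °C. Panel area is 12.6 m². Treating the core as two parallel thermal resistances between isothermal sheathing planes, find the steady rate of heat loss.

Sheathing layers in series; stud and cavity paths in parallel between them.
R_inner = 0.01/(0.526×12.6) = 0.001509 K/W
R_stud  = 0.12/(0.118×0.093×12.6) = 0.8679 K/W
R_cav   = 0.12/(0.0228×0.907×12.6) = 0.4605 K/W
1/R_core = 1/R_stud + 1/R_cav → R_core = 0.3009 K/W
R_outer = 0.019/(0.132×12.6) = 0.01142 K/W
R_total = 0.3138 K/W
Q = ΔT/R_total = 39/0.3138

Q ≈ 124 W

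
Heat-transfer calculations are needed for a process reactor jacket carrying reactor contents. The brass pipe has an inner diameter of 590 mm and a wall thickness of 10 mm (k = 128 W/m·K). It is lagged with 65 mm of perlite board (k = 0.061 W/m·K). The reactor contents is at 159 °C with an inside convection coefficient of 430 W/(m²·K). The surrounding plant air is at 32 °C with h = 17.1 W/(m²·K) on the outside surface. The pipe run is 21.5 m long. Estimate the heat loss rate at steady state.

Cylindrical conduction, so R = ln(r₂/r₁)/(2πkL) per layer, in series:
R_inner film = 1/(h_i·2πr₁L) = 1/(430×2π×0.295×21.5) = 5.836×10^-5 K/W
R_brass pipe wall = ln(305/295)/(2π×128×21.5) = 1.928×10^-6 K/W
R_perlite board = ln(370/305)/(2π×0.061×21.5) = 0.02344 K/W
R_outer film = 1/(h_o·2πr_oL) = 1/(17.1×2π×0.37×21.5) = 0.00117 K/W
R_total = 0.02467 K/W
Q = ΔT/R_total = 127/0.02467

Q ≈ 5150 W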